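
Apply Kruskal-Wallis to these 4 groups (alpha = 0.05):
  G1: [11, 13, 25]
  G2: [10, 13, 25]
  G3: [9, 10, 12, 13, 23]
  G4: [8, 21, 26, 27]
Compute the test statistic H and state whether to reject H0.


Step 1: Combine all N = 15 observations and assign midranks.
sorted (value, group, rank): (8,G4,1), (9,G3,2), (10,G2,3.5), (10,G3,3.5), (11,G1,5), (12,G3,6), (13,G1,8), (13,G2,8), (13,G3,8), (21,G4,10), (23,G3,11), (25,G1,12.5), (25,G2,12.5), (26,G4,14), (27,G4,15)
Step 2: Sum ranks within each group.
R_1 = 25.5 (n_1 = 3)
R_2 = 24 (n_2 = 3)
R_3 = 30.5 (n_3 = 5)
R_4 = 40 (n_4 = 4)
Step 3: H = 12/(N(N+1)) * sum(R_i^2/n_i) - 3(N+1)
     = 12/(15*16) * (25.5^2/3 + 24^2/3 + 30.5^2/5 + 40^2/4) - 3*16
     = 0.050000 * 994.8 - 48
     = 1.740000.
Step 4: Ties present; correction factor C = 1 - 36/(15^3 - 15) = 0.989286. Corrected H = 1.740000 / 0.989286 = 1.758845.
Step 5: Under H0, H ~ chi^2(3); p-value = 0.623931.
Step 6: alpha = 0.05. fail to reject H0.

H = 1.7588, df = 3, p = 0.623931, fail to reject H0.


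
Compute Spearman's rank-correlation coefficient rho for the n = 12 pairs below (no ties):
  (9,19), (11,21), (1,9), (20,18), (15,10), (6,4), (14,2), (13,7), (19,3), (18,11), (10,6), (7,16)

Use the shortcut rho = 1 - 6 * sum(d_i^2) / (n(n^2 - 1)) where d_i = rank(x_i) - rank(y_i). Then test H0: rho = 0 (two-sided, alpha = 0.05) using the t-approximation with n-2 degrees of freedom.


Step 1: Rank x and y separately (midranks; no ties here).
rank(x): 9->4, 11->6, 1->1, 20->12, 15->9, 6->2, 14->8, 13->7, 19->11, 18->10, 10->5, 7->3
rank(y): 19->11, 21->12, 9->6, 18->10, 10->7, 4->3, 2->1, 7->5, 3->2, 11->8, 6->4, 16->9
Step 2: d_i = R_x(i) - R_y(i); compute d_i^2.
  (4-11)^2=49, (6-12)^2=36, (1-6)^2=25, (12-10)^2=4, (9-7)^2=4, (2-3)^2=1, (8-1)^2=49, (7-5)^2=4, (11-2)^2=81, (10-8)^2=4, (5-4)^2=1, (3-9)^2=36
sum(d^2) = 294.
Step 3: rho = 1 - 6*294 / (12*(12^2 - 1)) = 1 - 1764/1716 = -0.027972.
Step 4: Under H0, t = rho * sqrt((n-2)/(1-rho^2)) = -0.0885 ~ t(10).
Step 5: Two-sided p-value from the t-distribution with 10 df = 0.931234.
Step 6: alpha = 0.05. fail to reject H0.

rho = -0.0280, p = 0.931234, fail to reject H0 at alpha = 0.05.


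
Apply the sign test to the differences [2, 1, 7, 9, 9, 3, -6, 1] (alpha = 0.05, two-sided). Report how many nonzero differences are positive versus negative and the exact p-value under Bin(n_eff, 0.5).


Step 1: Discard zero differences. Original n = 8; n_eff = number of nonzero differences = 8.
Nonzero differences (with sign): +2, +1, +7, +9, +9, +3, -6, +1
Step 2: Count signs: positive = 7, negative = 1.
Step 3: Under H0: P(positive) = 0.5, so the number of positives S ~ Bin(8, 0.5).
Step 4: Two-sided exact p-value = sum of Bin(8,0.5) probabilities at or below the observed probability = 0.070312.
Step 5: alpha = 0.05. fail to reject H0.

n_eff = 8, pos = 7, neg = 1, p = 0.070312, fail to reject H0.


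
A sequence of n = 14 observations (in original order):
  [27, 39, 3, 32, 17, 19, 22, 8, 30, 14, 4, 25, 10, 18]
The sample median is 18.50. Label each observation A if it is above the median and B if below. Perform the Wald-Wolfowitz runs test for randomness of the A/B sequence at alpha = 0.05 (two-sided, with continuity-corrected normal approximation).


Step 1: Compute median = 18.50; label A = above, B = below.
Labels in order: AABABAABABBABB  (n_A = 7, n_B = 7)
Step 2: Count runs R = 10.
Step 3: Under H0 (random ordering), E[R] = 2*n_A*n_B/(n_A+n_B) + 1 = 2*7*7/14 + 1 = 8.0000.
        Var[R] = 2*n_A*n_B*(2*n_A*n_B - n_A - n_B) / ((n_A+n_B)^2 * (n_A+n_B-1)) = 8232/2548 = 3.2308.
        SD[R] = 1.7974.
Step 4: Continuity-corrected z = (R - 0.5 - E[R]) / SD[R] = (10 - 0.5 - 8.0000) / 1.7974 = 0.8345.
Step 5: Two-sided p-value via normal approximation = 2*(1 - Phi(|z|)) = 0.403986.
Step 6: alpha = 0.05. fail to reject H0.

R = 10, z = 0.8345, p = 0.403986, fail to reject H0.


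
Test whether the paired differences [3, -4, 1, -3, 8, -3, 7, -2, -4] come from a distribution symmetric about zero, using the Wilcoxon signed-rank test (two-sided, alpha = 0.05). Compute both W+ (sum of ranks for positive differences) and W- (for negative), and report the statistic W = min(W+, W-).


Step 1: Drop any zero differences (none here) and take |d_i|.
|d| = [3, 4, 1, 3, 8, 3, 7, 2, 4]
Step 2: Midrank |d_i| (ties get averaged ranks).
ranks: |3|->4, |4|->6.5, |1|->1, |3|->4, |8|->9, |3|->4, |7|->8, |2|->2, |4|->6.5
Step 3: Attach original signs; sum ranks with positive sign and with negative sign.
W+ = 4 + 1 + 9 + 8 = 22
W- = 6.5 + 4 + 4 + 2 + 6.5 = 23
(Check: W+ + W- = 45 should equal n(n+1)/2 = 45.)
Step 4: Test statistic W = min(W+, W-) = 22.
Step 5: Ties in |d|, so use the tie-corrected normal approximation.
        E[W] = n(n+1)/4 = 9*10/4 = 22.5.
        Tie groups: |d|=3 (t=3), |d|=4 (t=2); sum(t^3 - t) = 30.
        Var[W] = n(n+1)(2n+1)/24 - sum(t^3-t)/48 = 1710/24 - 30/48 = 70.625.
        z = (W - E[W]) / sqrt(Var[W]) = (22 - 22.5) / 8.4039 = -0.0595.
        Two-sided p = 2*Phi(z) = 0.952557.
Step 6: alpha = 0.05. fail to reject H0.

W+ = 22, W- = 23, W = min = 22, p = 0.952557, fail to reject H0.


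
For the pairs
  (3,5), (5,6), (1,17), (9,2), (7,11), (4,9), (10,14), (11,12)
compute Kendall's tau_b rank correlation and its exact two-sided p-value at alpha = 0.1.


Step 1: Enumerate the 28 unordered pairs (i,j) with i<j and classify each by sign(x_j-x_i) * sign(y_j-y_i).
  (1,2):dx=+2,dy=+1->C; (1,3):dx=-2,dy=+12->D; (1,4):dx=+6,dy=-3->D; (1,5):dx=+4,dy=+6->C
  (1,6):dx=+1,dy=+4->C; (1,7):dx=+7,dy=+9->C; (1,8):dx=+8,dy=+7->C; (2,3):dx=-4,dy=+11->D
  (2,4):dx=+4,dy=-4->D; (2,5):dx=+2,dy=+5->C; (2,6):dx=-1,dy=+3->D; (2,7):dx=+5,dy=+8->C
  (2,8):dx=+6,dy=+6->C; (3,4):dx=+8,dy=-15->D; (3,5):dx=+6,dy=-6->D; (3,6):dx=+3,dy=-8->D
  (3,7):dx=+9,dy=-3->D; (3,8):dx=+10,dy=-5->D; (4,5):dx=-2,dy=+9->D; (4,6):dx=-5,dy=+7->D
  (4,7):dx=+1,dy=+12->C; (4,8):dx=+2,dy=+10->C; (5,6):dx=-3,dy=-2->C; (5,7):dx=+3,dy=+3->C
  (5,8):dx=+4,dy=+1->C; (6,7):dx=+6,dy=+5->C; (6,8):dx=+7,dy=+3->C; (7,8):dx=+1,dy=-2->D
Step 2: C = 15, D = 13, total pairs = 28.
Step 3: tau = (C - D)/(n(n-1)/2) = (15 - 13)/28 = 0.071429.
Step 4: Exact two-sided p-value (enumerate n! = 40320 permutations of y under H0): p = 0.904861.
Step 5: alpha = 0.1. fail to reject H0.

tau_b = 0.0714 (C=15, D=13), p = 0.904861, fail to reject H0.


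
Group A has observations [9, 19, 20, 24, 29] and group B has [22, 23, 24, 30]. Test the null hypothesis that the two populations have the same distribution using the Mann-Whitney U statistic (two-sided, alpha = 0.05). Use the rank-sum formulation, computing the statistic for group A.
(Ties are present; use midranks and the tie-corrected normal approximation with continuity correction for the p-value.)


Step 1: Combine and sort all 9 observations; assign midranks.
sorted (value, group): (9,X), (19,X), (20,X), (22,Y), (23,Y), (24,X), (24,Y), (29,X), (30,Y)
ranks: 9->1, 19->2, 20->3, 22->4, 23->5, 24->6.5, 24->6.5, 29->8, 30->9
Step 2: Rank sum for X: R1 = 1 + 2 + 3 + 6.5 + 8 = 20.5.
Step 3: U_X = R1 - n1(n1+1)/2 = 20.5 - 5*6/2 = 20.5 - 15 = 5.5.
       U_Y = n1*n2 - U_X = 20 - 5.5 = 14.5.
Step 4: Ties are present, so use the tie-corrected normal approximation (with continuity correction) for the p-value.
Step 5: p-value = 0.325163; compare to alpha = 0.05. fail to reject H0.

U_X = 5.5, p = 0.325163, fail to reject H0 at alpha = 0.05.


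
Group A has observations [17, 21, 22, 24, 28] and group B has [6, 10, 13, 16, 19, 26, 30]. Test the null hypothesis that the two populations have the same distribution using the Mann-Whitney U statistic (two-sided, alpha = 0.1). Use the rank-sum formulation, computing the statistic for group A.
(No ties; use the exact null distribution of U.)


Step 1: Combine and sort all 12 observations; assign midranks.
sorted (value, group): (6,Y), (10,Y), (13,Y), (16,Y), (17,X), (19,Y), (21,X), (22,X), (24,X), (26,Y), (28,X), (30,Y)
ranks: 6->1, 10->2, 13->3, 16->4, 17->5, 19->6, 21->7, 22->8, 24->9, 26->10, 28->11, 30->12
Step 2: Rank sum for X: R1 = 5 + 7 + 8 + 9 + 11 = 40.
Step 3: U_X = R1 - n1(n1+1)/2 = 40 - 5*6/2 = 40 - 15 = 25.
       U_Y = n1*n2 - U_X = 35 - 25 = 10.
Step 4: No ties, so the exact null distribution of U (based on enumerating the C(12,5) = 792 equally likely rank assignments) gives the two-sided p-value.
Step 5: p-value = 0.267677; compare to alpha = 0.1. fail to reject H0.

U_X = 25, p = 0.267677, fail to reject H0 at alpha = 0.1.


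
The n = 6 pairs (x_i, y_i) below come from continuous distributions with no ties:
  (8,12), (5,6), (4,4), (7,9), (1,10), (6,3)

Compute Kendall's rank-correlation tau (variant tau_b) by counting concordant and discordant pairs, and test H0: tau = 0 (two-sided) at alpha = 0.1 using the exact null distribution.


Step 1: Enumerate the 15 unordered pairs (i,j) with i<j and classify each by sign(x_j-x_i) * sign(y_j-y_i).
  (1,2):dx=-3,dy=-6->C; (1,3):dx=-4,dy=-8->C; (1,4):dx=-1,dy=-3->C; (1,5):dx=-7,dy=-2->C
  (1,6):dx=-2,dy=-9->C; (2,3):dx=-1,dy=-2->C; (2,4):dx=+2,dy=+3->C; (2,5):dx=-4,dy=+4->D
  (2,6):dx=+1,dy=-3->D; (3,4):dx=+3,dy=+5->C; (3,5):dx=-3,dy=+6->D; (3,6):dx=+2,dy=-1->D
  (4,5):dx=-6,dy=+1->D; (4,6):dx=-1,dy=-6->C; (5,6):dx=+5,dy=-7->D
Step 2: C = 9, D = 6, total pairs = 15.
Step 3: tau = (C - D)/(n(n-1)/2) = (9 - 6)/15 = 0.200000.
Step 4: Exact two-sided p-value (enumerate n! = 720 permutations of y under H0): p = 0.719444.
Step 5: alpha = 0.1. fail to reject H0.

tau_b = 0.2000 (C=9, D=6), p = 0.719444, fail to reject H0.


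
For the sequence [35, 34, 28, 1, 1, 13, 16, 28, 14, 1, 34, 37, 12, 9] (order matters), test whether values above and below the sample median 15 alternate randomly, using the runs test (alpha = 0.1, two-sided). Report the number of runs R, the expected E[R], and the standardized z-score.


Step 1: Compute median = 15; label A = above, B = below.
Labels in order: AAABBBAABBAABB  (n_A = 7, n_B = 7)
Step 2: Count runs R = 6.
Step 3: Under H0 (random ordering), E[R] = 2*n_A*n_B/(n_A+n_B) + 1 = 2*7*7/14 + 1 = 8.0000.
        Var[R] = 2*n_A*n_B*(2*n_A*n_B - n_A - n_B) / ((n_A+n_B)^2 * (n_A+n_B-1)) = 8232/2548 = 3.2308.
        SD[R] = 1.7974.
Step 4: Continuity-corrected z = (R + 0.5 - E[R]) / SD[R] = (6 + 0.5 - 8.0000) / 1.7974 = -0.8345.
Step 5: Two-sided p-value via normal approximation = 2*(1 - Phi(|z|)) = 0.403986.
Step 6: alpha = 0.1. fail to reject H0.

R = 6, z = -0.8345, p = 0.403986, fail to reject H0.


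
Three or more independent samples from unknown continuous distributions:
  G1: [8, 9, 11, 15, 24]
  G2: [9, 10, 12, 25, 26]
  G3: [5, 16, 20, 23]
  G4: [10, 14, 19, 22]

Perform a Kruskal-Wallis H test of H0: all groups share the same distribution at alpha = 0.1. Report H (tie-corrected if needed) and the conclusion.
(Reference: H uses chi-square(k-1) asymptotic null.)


Step 1: Combine all N = 18 observations and assign midranks.
sorted (value, group, rank): (5,G3,1), (8,G1,2), (9,G1,3.5), (9,G2,3.5), (10,G2,5.5), (10,G4,5.5), (11,G1,7), (12,G2,8), (14,G4,9), (15,G1,10), (16,G3,11), (19,G4,12), (20,G3,13), (22,G4,14), (23,G3,15), (24,G1,16), (25,G2,17), (26,G2,18)
Step 2: Sum ranks within each group.
R_1 = 38.5 (n_1 = 5)
R_2 = 52 (n_2 = 5)
R_3 = 40 (n_3 = 4)
R_4 = 40.5 (n_4 = 4)
Step 3: H = 12/(N(N+1)) * sum(R_i^2/n_i) - 3(N+1)
     = 12/(18*19) * (38.5^2/5 + 52^2/5 + 40^2/4 + 40.5^2/4) - 3*19
     = 0.035088 * 1647.31 - 57
     = 0.800439.
Step 4: Ties present; correction factor C = 1 - 12/(18^3 - 18) = 0.997936. Corrected H = 0.800439 / 0.997936 = 0.802094.
Step 5: Under H0, H ~ chi^2(3); p-value = 0.848966.
Step 6: alpha = 0.1. fail to reject H0.

H = 0.8021, df = 3, p = 0.848966, fail to reject H0.


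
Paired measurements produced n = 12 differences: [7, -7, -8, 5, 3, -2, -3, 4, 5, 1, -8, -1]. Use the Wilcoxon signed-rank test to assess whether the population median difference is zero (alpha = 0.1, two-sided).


Step 1: Drop any zero differences (none here) and take |d_i|.
|d| = [7, 7, 8, 5, 3, 2, 3, 4, 5, 1, 8, 1]
Step 2: Midrank |d_i| (ties get averaged ranks).
ranks: |7|->9.5, |7|->9.5, |8|->11.5, |5|->7.5, |3|->4.5, |2|->3, |3|->4.5, |4|->6, |5|->7.5, |1|->1.5, |8|->11.5, |1|->1.5
Step 3: Attach original signs; sum ranks with positive sign and with negative sign.
W+ = 9.5 + 7.5 + 4.5 + 6 + 7.5 + 1.5 = 36.5
W- = 9.5 + 11.5 + 3 + 4.5 + 11.5 + 1.5 = 41.5
(Check: W+ + W- = 78 should equal n(n+1)/2 = 78.)
Step 4: Test statistic W = min(W+, W-) = 36.5.
Step 5: Ties in |d|, so use the tie-corrected normal approximation.
        E[W] = n(n+1)/4 = 12*13/4 = 39.
        Tie groups: |d|=1 (t=2), |d|=3 (t=2), |d|=5 (t=2), |d|=7 (t=2), |d|=8 (t=2); sum(t^3 - t) = 30.
        Var[W] = n(n+1)(2n+1)/24 - sum(t^3-t)/48 = 3900/24 - 30/48 = 161.875.
        z = (W - E[W]) / sqrt(Var[W]) = (36.5 - 39) / 12.7230 = -0.1965.
        Two-sided p = 2*Phi(z) = 0.844223.
Step 6: alpha = 0.1. fail to reject H0.

W+ = 36.5, W- = 41.5, W = min = 36.5, p = 0.844223, fail to reject H0.


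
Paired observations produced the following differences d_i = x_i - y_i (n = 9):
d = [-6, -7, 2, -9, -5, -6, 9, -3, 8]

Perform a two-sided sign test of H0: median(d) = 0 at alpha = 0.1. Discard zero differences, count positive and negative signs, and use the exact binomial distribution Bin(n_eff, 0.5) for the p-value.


Step 1: Discard zero differences. Original n = 9; n_eff = number of nonzero differences = 9.
Nonzero differences (with sign): -6, -7, +2, -9, -5, -6, +9, -3, +8
Step 2: Count signs: positive = 3, negative = 6.
Step 3: Under H0: P(positive) = 0.5, so the number of positives S ~ Bin(9, 0.5).
Step 4: Two-sided exact p-value = sum of Bin(9,0.5) probabilities at or below the observed probability = 0.507812.
Step 5: alpha = 0.1. fail to reject H0.

n_eff = 9, pos = 3, neg = 6, p = 0.507812, fail to reject H0.


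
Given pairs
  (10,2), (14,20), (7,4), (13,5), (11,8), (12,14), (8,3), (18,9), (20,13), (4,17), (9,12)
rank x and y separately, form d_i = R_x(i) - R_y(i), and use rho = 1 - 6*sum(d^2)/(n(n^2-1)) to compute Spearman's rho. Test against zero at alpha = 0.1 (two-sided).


Step 1: Rank x and y separately (midranks; no ties here).
rank(x): 10->5, 14->9, 7->2, 13->8, 11->6, 12->7, 8->3, 18->10, 20->11, 4->1, 9->4
rank(y): 2->1, 20->11, 4->3, 5->4, 8->5, 14->9, 3->2, 9->6, 13->8, 17->10, 12->7
Step 2: d_i = R_x(i) - R_y(i); compute d_i^2.
  (5-1)^2=16, (9-11)^2=4, (2-3)^2=1, (8-4)^2=16, (6-5)^2=1, (7-9)^2=4, (3-2)^2=1, (10-6)^2=16, (11-8)^2=9, (1-10)^2=81, (4-7)^2=9
sum(d^2) = 158.
Step 3: rho = 1 - 6*158 / (11*(11^2 - 1)) = 1 - 948/1320 = 0.281818.
Step 4: Under H0, t = rho * sqrt((n-2)/(1-rho^2)) = 0.8812 ~ t(9).
Step 5: Two-sided p-value from the t-distribution with 9 df = 0.401145.
Step 6: alpha = 0.1. fail to reject H0.

rho = 0.2818, p = 0.401145, fail to reject H0 at alpha = 0.1.


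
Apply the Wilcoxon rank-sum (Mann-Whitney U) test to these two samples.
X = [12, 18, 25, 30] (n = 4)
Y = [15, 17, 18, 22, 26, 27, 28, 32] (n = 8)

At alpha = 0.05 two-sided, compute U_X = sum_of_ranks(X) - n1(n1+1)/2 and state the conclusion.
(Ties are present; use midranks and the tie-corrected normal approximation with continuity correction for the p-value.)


Step 1: Combine and sort all 12 observations; assign midranks.
sorted (value, group): (12,X), (15,Y), (17,Y), (18,X), (18,Y), (22,Y), (25,X), (26,Y), (27,Y), (28,Y), (30,X), (32,Y)
ranks: 12->1, 15->2, 17->3, 18->4.5, 18->4.5, 22->6, 25->7, 26->8, 27->9, 28->10, 30->11, 32->12
Step 2: Rank sum for X: R1 = 1 + 4.5 + 7 + 11 = 23.5.
Step 3: U_X = R1 - n1(n1+1)/2 = 23.5 - 4*5/2 = 23.5 - 10 = 13.5.
       U_Y = n1*n2 - U_X = 32 - 13.5 = 18.5.
Step 4: Ties are present, so use the tie-corrected normal approximation (with continuity correction) for the p-value.
Step 5: p-value = 0.733647; compare to alpha = 0.05. fail to reject H0.

U_X = 13.5, p = 0.733647, fail to reject H0 at alpha = 0.05.


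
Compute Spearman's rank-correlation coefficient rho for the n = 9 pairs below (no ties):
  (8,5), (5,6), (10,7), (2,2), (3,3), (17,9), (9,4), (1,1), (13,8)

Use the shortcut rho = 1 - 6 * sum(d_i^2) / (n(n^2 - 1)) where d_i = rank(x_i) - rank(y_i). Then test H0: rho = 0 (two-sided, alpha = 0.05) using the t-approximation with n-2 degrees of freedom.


Step 1: Rank x and y separately (midranks; no ties here).
rank(x): 8->5, 5->4, 10->7, 2->2, 3->3, 17->9, 9->6, 1->1, 13->8
rank(y): 5->5, 6->6, 7->7, 2->2, 3->3, 9->9, 4->4, 1->1, 8->8
Step 2: d_i = R_x(i) - R_y(i); compute d_i^2.
  (5-5)^2=0, (4-6)^2=4, (7-7)^2=0, (2-2)^2=0, (3-3)^2=0, (9-9)^2=0, (6-4)^2=4, (1-1)^2=0, (8-8)^2=0
sum(d^2) = 8.
Step 3: rho = 1 - 6*8 / (9*(9^2 - 1)) = 1 - 48/720 = 0.933333.
Step 4: Under H0, t = rho * sqrt((n-2)/(1-rho^2)) = 6.8783 ~ t(7).
Step 5: Two-sided p-value from the t-distribution with 7 df = 0.000236.
Step 6: alpha = 0.05. reject H0.

rho = 0.9333, p = 0.000236, reject H0 at alpha = 0.05.


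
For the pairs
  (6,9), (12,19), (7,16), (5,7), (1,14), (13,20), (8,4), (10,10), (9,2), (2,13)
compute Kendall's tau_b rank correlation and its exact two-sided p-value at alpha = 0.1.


Step 1: Enumerate the 45 unordered pairs (i,j) with i<j and classify each by sign(x_j-x_i) * sign(y_j-y_i).
  (1,2):dx=+6,dy=+10->C; (1,3):dx=+1,dy=+7->C; (1,4):dx=-1,dy=-2->C; (1,5):dx=-5,dy=+5->D
  (1,6):dx=+7,dy=+11->C; (1,7):dx=+2,dy=-5->D; (1,8):dx=+4,dy=+1->C; (1,9):dx=+3,dy=-7->D
  (1,10):dx=-4,dy=+4->D; (2,3):dx=-5,dy=-3->C; (2,4):dx=-7,dy=-12->C; (2,5):dx=-11,dy=-5->C
  (2,6):dx=+1,dy=+1->C; (2,7):dx=-4,dy=-15->C; (2,8):dx=-2,dy=-9->C; (2,9):dx=-3,dy=-17->C
  (2,10):dx=-10,dy=-6->C; (3,4):dx=-2,dy=-9->C; (3,5):dx=-6,dy=-2->C; (3,6):dx=+6,dy=+4->C
  (3,7):dx=+1,dy=-12->D; (3,8):dx=+3,dy=-6->D; (3,9):dx=+2,dy=-14->D; (3,10):dx=-5,dy=-3->C
  (4,5):dx=-4,dy=+7->D; (4,6):dx=+8,dy=+13->C; (4,7):dx=+3,dy=-3->D; (4,8):dx=+5,dy=+3->C
  (4,9):dx=+4,dy=-5->D; (4,10):dx=-3,dy=+6->D; (5,6):dx=+12,dy=+6->C; (5,7):dx=+7,dy=-10->D
  (5,8):dx=+9,dy=-4->D; (5,9):dx=+8,dy=-12->D; (5,10):dx=+1,dy=-1->D; (6,7):dx=-5,dy=-16->C
  (6,8):dx=-3,dy=-10->C; (6,9):dx=-4,dy=-18->C; (6,10):dx=-11,dy=-7->C; (7,8):dx=+2,dy=+6->C
  (7,9):dx=+1,dy=-2->D; (7,10):dx=-6,dy=+9->D; (8,9):dx=-1,dy=-8->C; (8,10):dx=-8,dy=+3->D
  (9,10):dx=-7,dy=+11->D
Step 2: C = 26, D = 19, total pairs = 45.
Step 3: tau = (C - D)/(n(n-1)/2) = (26 - 19)/45 = 0.155556.
Step 4: Exact two-sided p-value (enumerate n! = 3628800 permutations of y under H0): p = 0.600654.
Step 5: alpha = 0.1. fail to reject H0.

tau_b = 0.1556 (C=26, D=19), p = 0.600654, fail to reject H0.


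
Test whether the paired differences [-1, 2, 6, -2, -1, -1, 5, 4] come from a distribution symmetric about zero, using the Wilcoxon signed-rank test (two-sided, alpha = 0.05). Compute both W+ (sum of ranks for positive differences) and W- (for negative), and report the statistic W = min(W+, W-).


Step 1: Drop any zero differences (none here) and take |d_i|.
|d| = [1, 2, 6, 2, 1, 1, 5, 4]
Step 2: Midrank |d_i| (ties get averaged ranks).
ranks: |1|->2, |2|->4.5, |6|->8, |2|->4.5, |1|->2, |1|->2, |5|->7, |4|->6
Step 3: Attach original signs; sum ranks with positive sign and with negative sign.
W+ = 4.5 + 8 + 7 + 6 = 25.5
W- = 2 + 4.5 + 2 + 2 = 10.5
(Check: W+ + W- = 36 should equal n(n+1)/2 = 36.)
Step 4: Test statistic W = min(W+, W-) = 10.5.
Step 5: Ties in |d|, so use the tie-corrected normal approximation.
        E[W] = n(n+1)/4 = 8*9/4 = 18.
        Tie groups: |d|=1 (t=3), |d|=2 (t=2); sum(t^3 - t) = 30.
        Var[W] = n(n+1)(2n+1)/24 - sum(t^3-t)/48 = 1224/24 - 30/48 = 50.375.
        z = (W - E[W]) / sqrt(Var[W]) = (10.5 - 18) / 7.0975 = -1.0567.
        Two-sided p = 2*Phi(z) = 0.290646.
Step 6: alpha = 0.05. fail to reject H0.

W+ = 25.5, W- = 10.5, W = min = 10.5, p = 0.290646, fail to reject H0.


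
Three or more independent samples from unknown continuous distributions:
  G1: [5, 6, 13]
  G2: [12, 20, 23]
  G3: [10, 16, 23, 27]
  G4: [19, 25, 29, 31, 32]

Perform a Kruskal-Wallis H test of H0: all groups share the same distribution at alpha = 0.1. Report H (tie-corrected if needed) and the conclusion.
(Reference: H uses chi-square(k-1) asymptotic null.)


Step 1: Combine all N = 15 observations and assign midranks.
sorted (value, group, rank): (5,G1,1), (6,G1,2), (10,G3,3), (12,G2,4), (13,G1,5), (16,G3,6), (19,G4,7), (20,G2,8), (23,G2,9.5), (23,G3,9.5), (25,G4,11), (27,G3,12), (29,G4,13), (31,G4,14), (32,G4,15)
Step 2: Sum ranks within each group.
R_1 = 8 (n_1 = 3)
R_2 = 21.5 (n_2 = 3)
R_3 = 30.5 (n_3 = 4)
R_4 = 60 (n_4 = 5)
Step 3: H = 12/(N(N+1)) * sum(R_i^2/n_i) - 3(N+1)
     = 12/(15*16) * (8^2/3 + 21.5^2/3 + 30.5^2/4 + 60^2/5) - 3*16
     = 0.050000 * 1127.98 - 48
     = 8.398958.
Step 4: Ties present; correction factor C = 1 - 6/(15^3 - 15) = 0.998214. Corrected H = 8.398958 / 0.998214 = 8.413983.
Step 5: Under H0, H ~ chi^2(3); p-value = 0.038188.
Step 6: alpha = 0.1. reject H0.

H = 8.4140, df = 3, p = 0.038188, reject H0.


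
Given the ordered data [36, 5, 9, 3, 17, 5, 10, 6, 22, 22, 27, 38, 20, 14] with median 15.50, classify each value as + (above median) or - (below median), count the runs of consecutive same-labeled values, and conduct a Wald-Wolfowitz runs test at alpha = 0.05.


Step 1: Compute median = 15.50; label A = above, B = below.
Labels in order: ABBBABBBAAAAAB  (n_A = 7, n_B = 7)
Step 2: Count runs R = 6.
Step 3: Under H0 (random ordering), E[R] = 2*n_A*n_B/(n_A+n_B) + 1 = 2*7*7/14 + 1 = 8.0000.
        Var[R] = 2*n_A*n_B*(2*n_A*n_B - n_A - n_B) / ((n_A+n_B)^2 * (n_A+n_B-1)) = 8232/2548 = 3.2308.
        SD[R] = 1.7974.
Step 4: Continuity-corrected z = (R + 0.5 - E[R]) / SD[R] = (6 + 0.5 - 8.0000) / 1.7974 = -0.8345.
Step 5: Two-sided p-value via normal approximation = 2*(1 - Phi(|z|)) = 0.403986.
Step 6: alpha = 0.05. fail to reject H0.

R = 6, z = -0.8345, p = 0.403986, fail to reject H0.


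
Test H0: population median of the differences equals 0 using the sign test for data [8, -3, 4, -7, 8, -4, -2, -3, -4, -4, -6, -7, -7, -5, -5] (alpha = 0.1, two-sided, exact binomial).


Step 1: Discard zero differences. Original n = 15; n_eff = number of nonzero differences = 15.
Nonzero differences (with sign): +8, -3, +4, -7, +8, -4, -2, -3, -4, -4, -6, -7, -7, -5, -5
Step 2: Count signs: positive = 3, negative = 12.
Step 3: Under H0: P(positive) = 0.5, so the number of positives S ~ Bin(15, 0.5).
Step 4: Two-sided exact p-value = sum of Bin(15,0.5) probabilities at or below the observed probability = 0.035156.
Step 5: alpha = 0.1. reject H0.

n_eff = 15, pos = 3, neg = 12, p = 0.035156, reject H0.


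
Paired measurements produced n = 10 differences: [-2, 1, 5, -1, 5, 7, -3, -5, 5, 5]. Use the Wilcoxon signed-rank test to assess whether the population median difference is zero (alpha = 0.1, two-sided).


Step 1: Drop any zero differences (none here) and take |d_i|.
|d| = [2, 1, 5, 1, 5, 7, 3, 5, 5, 5]
Step 2: Midrank |d_i| (ties get averaged ranks).
ranks: |2|->3, |1|->1.5, |5|->7, |1|->1.5, |5|->7, |7|->10, |3|->4, |5|->7, |5|->7, |5|->7
Step 3: Attach original signs; sum ranks with positive sign and with negative sign.
W+ = 1.5 + 7 + 7 + 10 + 7 + 7 = 39.5
W- = 3 + 1.5 + 4 + 7 = 15.5
(Check: W+ + W- = 55 should equal n(n+1)/2 = 55.)
Step 4: Test statistic W = min(W+, W-) = 15.5.
Step 5: Ties in |d|, so use the tie-corrected normal approximation.
        E[W] = n(n+1)/4 = 10*11/4 = 27.5.
        Tie groups: |d|=1 (t=2), |d|=5 (t=5); sum(t^3 - t) = 126.
        Var[W] = n(n+1)(2n+1)/24 - sum(t^3-t)/48 = 2310/24 - 126/48 = 93.625.
        z = (W - E[W]) / sqrt(Var[W]) = (15.5 - 27.5) / 9.6760 = -1.2402.
        Two-sided p = 2*Phi(z) = 0.214908.
Step 6: alpha = 0.1. fail to reject H0.

W+ = 39.5, W- = 15.5, W = min = 15.5, p = 0.214908, fail to reject H0.


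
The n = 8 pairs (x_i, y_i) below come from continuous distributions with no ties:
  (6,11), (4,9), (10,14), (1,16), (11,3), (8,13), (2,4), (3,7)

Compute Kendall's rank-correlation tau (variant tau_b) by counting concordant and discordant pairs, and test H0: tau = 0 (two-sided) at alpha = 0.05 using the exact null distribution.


Step 1: Enumerate the 28 unordered pairs (i,j) with i<j and classify each by sign(x_j-x_i) * sign(y_j-y_i).
  (1,2):dx=-2,dy=-2->C; (1,3):dx=+4,dy=+3->C; (1,4):dx=-5,dy=+5->D; (1,5):dx=+5,dy=-8->D
  (1,6):dx=+2,dy=+2->C; (1,7):dx=-4,dy=-7->C; (1,8):dx=-3,dy=-4->C; (2,3):dx=+6,dy=+5->C
  (2,4):dx=-3,dy=+7->D; (2,5):dx=+7,dy=-6->D; (2,6):dx=+4,dy=+4->C; (2,7):dx=-2,dy=-5->C
  (2,8):dx=-1,dy=-2->C; (3,4):dx=-9,dy=+2->D; (3,5):dx=+1,dy=-11->D; (3,6):dx=-2,dy=-1->C
  (3,7):dx=-8,dy=-10->C; (3,8):dx=-7,dy=-7->C; (4,5):dx=+10,dy=-13->D; (4,6):dx=+7,dy=-3->D
  (4,7):dx=+1,dy=-12->D; (4,8):dx=+2,dy=-9->D; (5,6):dx=-3,dy=+10->D; (5,7):dx=-9,dy=+1->D
  (5,8):dx=-8,dy=+4->D; (6,7):dx=-6,dy=-9->C; (6,8):dx=-5,dy=-6->C; (7,8):dx=+1,dy=+3->C
Step 2: C = 15, D = 13, total pairs = 28.
Step 3: tau = (C - D)/(n(n-1)/2) = (15 - 13)/28 = 0.071429.
Step 4: Exact two-sided p-value (enumerate n! = 40320 permutations of y under H0): p = 0.904861.
Step 5: alpha = 0.05. fail to reject H0.

tau_b = 0.0714 (C=15, D=13), p = 0.904861, fail to reject H0.


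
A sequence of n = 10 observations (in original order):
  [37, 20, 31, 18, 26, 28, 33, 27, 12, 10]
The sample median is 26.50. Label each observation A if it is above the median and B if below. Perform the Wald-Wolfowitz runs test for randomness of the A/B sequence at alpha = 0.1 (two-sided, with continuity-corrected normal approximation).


Step 1: Compute median = 26.50; label A = above, B = below.
Labels in order: ABABBAAABB  (n_A = 5, n_B = 5)
Step 2: Count runs R = 6.
Step 3: Under H0 (random ordering), E[R] = 2*n_A*n_B/(n_A+n_B) + 1 = 2*5*5/10 + 1 = 6.0000.
        Var[R] = 2*n_A*n_B*(2*n_A*n_B - n_A - n_B) / ((n_A+n_B)^2 * (n_A+n_B-1)) = 2000/900 = 2.2222.
        SD[R] = 1.4907.
Step 4: R = E[R], so z = 0 with no continuity correction.
Step 5: Two-sided p-value via normal approximation = 2*(1 - Phi(|z|)) = 1.000000.
Step 6: alpha = 0.1. fail to reject H0.

R = 6, z = 0.0000, p = 1.000000, fail to reject H0.


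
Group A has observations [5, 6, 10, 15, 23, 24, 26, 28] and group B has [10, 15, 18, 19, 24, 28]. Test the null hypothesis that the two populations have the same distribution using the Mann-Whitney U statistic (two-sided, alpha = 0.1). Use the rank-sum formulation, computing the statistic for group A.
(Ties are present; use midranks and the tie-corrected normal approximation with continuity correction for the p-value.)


Step 1: Combine and sort all 14 observations; assign midranks.
sorted (value, group): (5,X), (6,X), (10,X), (10,Y), (15,X), (15,Y), (18,Y), (19,Y), (23,X), (24,X), (24,Y), (26,X), (28,X), (28,Y)
ranks: 5->1, 6->2, 10->3.5, 10->3.5, 15->5.5, 15->5.5, 18->7, 19->8, 23->9, 24->10.5, 24->10.5, 26->12, 28->13.5, 28->13.5
Step 2: Rank sum for X: R1 = 1 + 2 + 3.5 + 5.5 + 9 + 10.5 + 12 + 13.5 = 57.
Step 3: U_X = R1 - n1(n1+1)/2 = 57 - 8*9/2 = 57 - 36 = 21.
       U_Y = n1*n2 - U_X = 48 - 21 = 27.
Step 4: Ties are present, so use the tie-corrected normal approximation (with continuity correction) for the p-value.
Step 5: p-value = 0.745804; compare to alpha = 0.1. fail to reject H0.

U_X = 21, p = 0.745804, fail to reject H0 at alpha = 0.1.


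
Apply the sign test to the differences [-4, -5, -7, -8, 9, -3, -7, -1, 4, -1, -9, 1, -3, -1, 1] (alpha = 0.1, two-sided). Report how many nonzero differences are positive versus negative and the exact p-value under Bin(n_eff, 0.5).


Step 1: Discard zero differences. Original n = 15; n_eff = number of nonzero differences = 15.
Nonzero differences (with sign): -4, -5, -7, -8, +9, -3, -7, -1, +4, -1, -9, +1, -3, -1, +1
Step 2: Count signs: positive = 4, negative = 11.
Step 3: Under H0: P(positive) = 0.5, so the number of positives S ~ Bin(15, 0.5).
Step 4: Two-sided exact p-value = sum of Bin(15,0.5) probabilities at or below the observed probability = 0.118469.
Step 5: alpha = 0.1. fail to reject H0.

n_eff = 15, pos = 4, neg = 11, p = 0.118469, fail to reject H0.


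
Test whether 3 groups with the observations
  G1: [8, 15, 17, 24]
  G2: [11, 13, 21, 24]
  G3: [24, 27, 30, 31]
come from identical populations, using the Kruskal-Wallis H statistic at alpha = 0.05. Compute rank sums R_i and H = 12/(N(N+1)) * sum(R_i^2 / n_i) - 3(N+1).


Step 1: Combine all N = 12 observations and assign midranks.
sorted (value, group, rank): (8,G1,1), (11,G2,2), (13,G2,3), (15,G1,4), (17,G1,5), (21,G2,6), (24,G1,8), (24,G2,8), (24,G3,8), (27,G3,10), (30,G3,11), (31,G3,12)
Step 2: Sum ranks within each group.
R_1 = 18 (n_1 = 4)
R_2 = 19 (n_2 = 4)
R_3 = 41 (n_3 = 4)
Step 3: H = 12/(N(N+1)) * sum(R_i^2/n_i) - 3(N+1)
     = 12/(12*13) * (18^2/4 + 19^2/4 + 41^2/4) - 3*13
     = 0.076923 * 591.5 - 39
     = 6.500000.
Step 4: Ties present; correction factor C = 1 - 24/(12^3 - 12) = 0.986014. Corrected H = 6.500000 / 0.986014 = 6.592199.
Step 5: Under H0, H ~ chi^2(2); p-value = 0.037027.
Step 6: alpha = 0.05. reject H0.

H = 6.5922, df = 2, p = 0.037027, reject H0.


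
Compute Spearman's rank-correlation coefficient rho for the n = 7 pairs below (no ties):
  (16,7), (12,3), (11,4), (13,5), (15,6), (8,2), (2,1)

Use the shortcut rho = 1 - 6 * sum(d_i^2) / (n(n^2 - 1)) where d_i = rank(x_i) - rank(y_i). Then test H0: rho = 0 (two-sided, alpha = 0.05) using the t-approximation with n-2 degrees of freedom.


Step 1: Rank x and y separately (midranks; no ties here).
rank(x): 16->7, 12->4, 11->3, 13->5, 15->6, 8->2, 2->1
rank(y): 7->7, 3->3, 4->4, 5->5, 6->6, 2->2, 1->1
Step 2: d_i = R_x(i) - R_y(i); compute d_i^2.
  (7-7)^2=0, (4-3)^2=1, (3-4)^2=1, (5-5)^2=0, (6-6)^2=0, (2-2)^2=0, (1-1)^2=0
sum(d^2) = 2.
Step 3: rho = 1 - 6*2 / (7*(7^2 - 1)) = 1 - 12/336 = 0.964286.
Step 4: Under H0, t = rho * sqrt((n-2)/(1-rho^2)) = 8.1408 ~ t(5).
Step 5: Two-sided p-value from the t-distribution with 5 df = 0.000454.
Step 6: alpha = 0.05. reject H0.

rho = 0.9643, p = 0.000454, reject H0 at alpha = 0.05.


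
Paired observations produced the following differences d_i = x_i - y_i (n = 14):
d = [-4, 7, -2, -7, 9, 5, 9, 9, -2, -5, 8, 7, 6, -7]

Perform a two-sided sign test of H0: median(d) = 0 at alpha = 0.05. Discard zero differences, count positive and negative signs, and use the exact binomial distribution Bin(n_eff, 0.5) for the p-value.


Step 1: Discard zero differences. Original n = 14; n_eff = number of nonzero differences = 14.
Nonzero differences (with sign): -4, +7, -2, -7, +9, +5, +9, +9, -2, -5, +8, +7, +6, -7
Step 2: Count signs: positive = 8, negative = 6.
Step 3: Under H0: P(positive) = 0.5, so the number of positives S ~ Bin(14, 0.5).
Step 4: Two-sided exact p-value = sum of Bin(14,0.5) probabilities at or below the observed probability = 0.790527.
Step 5: alpha = 0.05. fail to reject H0.

n_eff = 14, pos = 8, neg = 6, p = 0.790527, fail to reject H0.


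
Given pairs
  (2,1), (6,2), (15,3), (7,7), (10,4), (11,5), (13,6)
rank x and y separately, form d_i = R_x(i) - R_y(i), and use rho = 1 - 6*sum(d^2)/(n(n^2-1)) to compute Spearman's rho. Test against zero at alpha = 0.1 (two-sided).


Step 1: Rank x and y separately (midranks; no ties here).
rank(x): 2->1, 6->2, 15->7, 7->3, 10->4, 11->5, 13->6
rank(y): 1->1, 2->2, 3->3, 7->7, 4->4, 5->5, 6->6
Step 2: d_i = R_x(i) - R_y(i); compute d_i^2.
  (1-1)^2=0, (2-2)^2=0, (7-3)^2=16, (3-7)^2=16, (4-4)^2=0, (5-5)^2=0, (6-6)^2=0
sum(d^2) = 32.
Step 3: rho = 1 - 6*32 / (7*(7^2 - 1)) = 1 - 192/336 = 0.428571.
Step 4: Under H0, t = rho * sqrt((n-2)/(1-rho^2)) = 1.0607 ~ t(5).
Step 5: Two-sided p-value from the t-distribution with 5 df = 0.337368.
Step 6: alpha = 0.1. fail to reject H0.

rho = 0.4286, p = 0.337368, fail to reject H0 at alpha = 0.1.


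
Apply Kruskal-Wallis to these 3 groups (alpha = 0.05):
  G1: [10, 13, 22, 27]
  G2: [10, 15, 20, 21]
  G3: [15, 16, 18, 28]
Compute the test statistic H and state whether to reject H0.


Step 1: Combine all N = 12 observations and assign midranks.
sorted (value, group, rank): (10,G1,1.5), (10,G2,1.5), (13,G1,3), (15,G2,4.5), (15,G3,4.5), (16,G3,6), (18,G3,7), (20,G2,8), (21,G2,9), (22,G1,10), (27,G1,11), (28,G3,12)
Step 2: Sum ranks within each group.
R_1 = 25.5 (n_1 = 4)
R_2 = 23 (n_2 = 4)
R_3 = 29.5 (n_3 = 4)
Step 3: H = 12/(N(N+1)) * sum(R_i^2/n_i) - 3(N+1)
     = 12/(12*13) * (25.5^2/4 + 23^2/4 + 29.5^2/4) - 3*13
     = 0.076923 * 512.375 - 39
     = 0.413462.
Step 4: Ties present; correction factor C = 1 - 12/(12^3 - 12) = 0.993007. Corrected H = 0.413462 / 0.993007 = 0.416373.
Step 5: Under H0, H ~ chi^2(2); p-value = 0.812055.
Step 6: alpha = 0.05. fail to reject H0.

H = 0.4164, df = 2, p = 0.812055, fail to reject H0.


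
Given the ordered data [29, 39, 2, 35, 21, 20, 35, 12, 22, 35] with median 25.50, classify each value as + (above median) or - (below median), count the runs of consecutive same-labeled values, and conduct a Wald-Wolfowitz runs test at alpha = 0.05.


Step 1: Compute median = 25.50; label A = above, B = below.
Labels in order: AABABBABBA  (n_A = 5, n_B = 5)
Step 2: Count runs R = 7.
Step 3: Under H0 (random ordering), E[R] = 2*n_A*n_B/(n_A+n_B) + 1 = 2*5*5/10 + 1 = 6.0000.
        Var[R] = 2*n_A*n_B*(2*n_A*n_B - n_A - n_B) / ((n_A+n_B)^2 * (n_A+n_B-1)) = 2000/900 = 2.2222.
        SD[R] = 1.4907.
Step 4: Continuity-corrected z = (R - 0.5 - E[R]) / SD[R] = (7 - 0.5 - 6.0000) / 1.4907 = 0.3354.
Step 5: Two-sided p-value via normal approximation = 2*(1 - Phi(|z|)) = 0.737316.
Step 6: alpha = 0.05. fail to reject H0.

R = 7, z = 0.3354, p = 0.737316, fail to reject H0.


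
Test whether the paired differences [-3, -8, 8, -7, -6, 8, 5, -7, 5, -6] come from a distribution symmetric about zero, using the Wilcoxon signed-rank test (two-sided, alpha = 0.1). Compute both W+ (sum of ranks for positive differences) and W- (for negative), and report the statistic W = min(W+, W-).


Step 1: Drop any zero differences (none here) and take |d_i|.
|d| = [3, 8, 8, 7, 6, 8, 5, 7, 5, 6]
Step 2: Midrank |d_i| (ties get averaged ranks).
ranks: |3|->1, |8|->9, |8|->9, |7|->6.5, |6|->4.5, |8|->9, |5|->2.5, |7|->6.5, |5|->2.5, |6|->4.5
Step 3: Attach original signs; sum ranks with positive sign and with negative sign.
W+ = 9 + 9 + 2.5 + 2.5 = 23
W- = 1 + 9 + 6.5 + 4.5 + 6.5 + 4.5 = 32
(Check: W+ + W- = 55 should equal n(n+1)/2 = 55.)
Step 4: Test statistic W = min(W+, W-) = 23.
Step 5: Ties in |d|, so use the tie-corrected normal approximation.
        E[W] = n(n+1)/4 = 10*11/4 = 27.5.
        Tie groups: |d|=5 (t=2), |d|=6 (t=2), |d|=7 (t=2), |d|=8 (t=3); sum(t^3 - t) = 42.
        Var[W] = n(n+1)(2n+1)/24 - sum(t^3-t)/48 = 2310/24 - 42/48 = 95.375.
        z = (W - E[W]) / sqrt(Var[W]) = (23 - 27.5) / 9.7660 = -0.4608.
        Two-sided p = 2*Phi(z) = 0.644955.
Step 6: alpha = 0.1. fail to reject H0.

W+ = 23, W- = 32, W = min = 23, p = 0.644955, fail to reject H0.


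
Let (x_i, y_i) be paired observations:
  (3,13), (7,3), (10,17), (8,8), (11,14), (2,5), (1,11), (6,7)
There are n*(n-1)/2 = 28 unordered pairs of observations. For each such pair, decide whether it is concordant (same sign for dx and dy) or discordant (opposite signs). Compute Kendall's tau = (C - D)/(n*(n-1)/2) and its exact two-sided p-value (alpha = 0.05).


Step 1: Enumerate the 28 unordered pairs (i,j) with i<j and classify each by sign(x_j-x_i) * sign(y_j-y_i).
  (1,2):dx=+4,dy=-10->D; (1,3):dx=+7,dy=+4->C; (1,4):dx=+5,dy=-5->D; (1,5):dx=+8,dy=+1->C
  (1,6):dx=-1,dy=-8->C; (1,7):dx=-2,dy=-2->C; (1,8):dx=+3,dy=-6->D; (2,3):dx=+3,dy=+14->C
  (2,4):dx=+1,dy=+5->C; (2,5):dx=+4,dy=+11->C; (2,6):dx=-5,dy=+2->D; (2,7):dx=-6,dy=+8->D
  (2,8):dx=-1,dy=+4->D; (3,4):dx=-2,dy=-9->C; (3,5):dx=+1,dy=-3->D; (3,6):dx=-8,dy=-12->C
  (3,7):dx=-9,dy=-6->C; (3,8):dx=-4,dy=-10->C; (4,5):dx=+3,dy=+6->C; (4,6):dx=-6,dy=-3->C
  (4,7):dx=-7,dy=+3->D; (4,8):dx=-2,dy=-1->C; (5,6):dx=-9,dy=-9->C; (5,7):dx=-10,dy=-3->C
  (5,8):dx=-5,dy=-7->C; (6,7):dx=-1,dy=+6->D; (6,8):dx=+4,dy=+2->C; (7,8):dx=+5,dy=-4->D
Step 2: C = 18, D = 10, total pairs = 28.
Step 3: tau = (C - D)/(n(n-1)/2) = (18 - 10)/28 = 0.285714.
Step 4: Exact two-sided p-value (enumerate n! = 40320 permutations of y under H0): p = 0.398760.
Step 5: alpha = 0.05. fail to reject H0.

tau_b = 0.2857 (C=18, D=10), p = 0.398760, fail to reject H0.


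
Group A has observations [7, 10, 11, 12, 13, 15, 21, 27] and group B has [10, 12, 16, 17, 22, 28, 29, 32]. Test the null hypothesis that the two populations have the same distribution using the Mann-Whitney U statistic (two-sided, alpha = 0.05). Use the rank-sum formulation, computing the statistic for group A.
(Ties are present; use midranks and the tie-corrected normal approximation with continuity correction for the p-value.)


Step 1: Combine and sort all 16 observations; assign midranks.
sorted (value, group): (7,X), (10,X), (10,Y), (11,X), (12,X), (12,Y), (13,X), (15,X), (16,Y), (17,Y), (21,X), (22,Y), (27,X), (28,Y), (29,Y), (32,Y)
ranks: 7->1, 10->2.5, 10->2.5, 11->4, 12->5.5, 12->5.5, 13->7, 15->8, 16->9, 17->10, 21->11, 22->12, 27->13, 28->14, 29->15, 32->16
Step 2: Rank sum for X: R1 = 1 + 2.5 + 4 + 5.5 + 7 + 8 + 11 + 13 = 52.
Step 3: U_X = R1 - n1(n1+1)/2 = 52 - 8*9/2 = 52 - 36 = 16.
       U_Y = n1*n2 - U_X = 64 - 16 = 48.
Step 4: Ties are present, so use the tie-corrected normal approximation (with continuity correction) for the p-value.
Step 5: p-value = 0.103054; compare to alpha = 0.05. fail to reject H0.

U_X = 16, p = 0.103054, fail to reject H0 at alpha = 0.05.


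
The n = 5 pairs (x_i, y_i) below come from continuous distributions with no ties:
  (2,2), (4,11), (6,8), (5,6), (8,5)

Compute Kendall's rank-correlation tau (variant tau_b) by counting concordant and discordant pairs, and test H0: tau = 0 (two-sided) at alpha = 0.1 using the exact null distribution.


Step 1: Enumerate the 10 unordered pairs (i,j) with i<j and classify each by sign(x_j-x_i) * sign(y_j-y_i).
  (1,2):dx=+2,dy=+9->C; (1,3):dx=+4,dy=+6->C; (1,4):dx=+3,dy=+4->C; (1,5):dx=+6,dy=+3->C
  (2,3):dx=+2,dy=-3->D; (2,4):dx=+1,dy=-5->D; (2,5):dx=+4,dy=-6->D; (3,4):dx=-1,dy=-2->C
  (3,5):dx=+2,dy=-3->D; (4,5):dx=+3,dy=-1->D
Step 2: C = 5, D = 5, total pairs = 10.
Step 3: tau = (C - D)/(n(n-1)/2) = (5 - 5)/10 = 0.000000.
Step 4: Exact two-sided p-value (enumerate n! = 120 permutations of y under H0): p = 1.000000.
Step 5: alpha = 0.1. fail to reject H0.

tau_b = 0.0000 (C=5, D=5), p = 1.000000, fail to reject H0.


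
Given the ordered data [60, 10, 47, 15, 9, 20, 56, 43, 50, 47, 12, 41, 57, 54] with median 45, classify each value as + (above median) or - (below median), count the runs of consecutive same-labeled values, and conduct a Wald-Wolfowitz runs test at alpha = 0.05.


Step 1: Compute median = 45; label A = above, B = below.
Labels in order: ABABBBABAABBAA  (n_A = 7, n_B = 7)
Step 2: Count runs R = 9.
Step 3: Under H0 (random ordering), E[R] = 2*n_A*n_B/(n_A+n_B) + 1 = 2*7*7/14 + 1 = 8.0000.
        Var[R] = 2*n_A*n_B*(2*n_A*n_B - n_A - n_B) / ((n_A+n_B)^2 * (n_A+n_B-1)) = 8232/2548 = 3.2308.
        SD[R] = 1.7974.
Step 4: Continuity-corrected z = (R - 0.5 - E[R]) / SD[R] = (9 - 0.5 - 8.0000) / 1.7974 = 0.2782.
Step 5: Two-sided p-value via normal approximation = 2*(1 - Phi(|z|)) = 0.780879.
Step 6: alpha = 0.05. fail to reject H0.

R = 9, z = 0.2782, p = 0.780879, fail to reject H0.


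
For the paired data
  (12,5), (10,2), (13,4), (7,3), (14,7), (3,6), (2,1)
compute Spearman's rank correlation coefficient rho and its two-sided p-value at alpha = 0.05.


Step 1: Rank x and y separately (midranks; no ties here).
rank(x): 12->5, 10->4, 13->6, 7->3, 14->7, 3->2, 2->1
rank(y): 5->5, 2->2, 4->4, 3->3, 7->7, 6->6, 1->1
Step 2: d_i = R_x(i) - R_y(i); compute d_i^2.
  (5-5)^2=0, (4-2)^2=4, (6-4)^2=4, (3-3)^2=0, (7-7)^2=0, (2-6)^2=16, (1-1)^2=0
sum(d^2) = 24.
Step 3: rho = 1 - 6*24 / (7*(7^2 - 1)) = 1 - 144/336 = 0.571429.
Step 4: Under H0, t = rho * sqrt((n-2)/(1-rho^2)) = 1.5570 ~ t(5).
Step 5: Two-sided p-value from the t-distribution with 5 df = 0.180202.
Step 6: alpha = 0.05. fail to reject H0.

rho = 0.5714, p = 0.180202, fail to reject H0 at alpha = 0.05.


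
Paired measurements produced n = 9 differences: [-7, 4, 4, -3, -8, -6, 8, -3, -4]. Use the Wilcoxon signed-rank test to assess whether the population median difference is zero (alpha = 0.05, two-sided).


Step 1: Drop any zero differences (none here) and take |d_i|.
|d| = [7, 4, 4, 3, 8, 6, 8, 3, 4]
Step 2: Midrank |d_i| (ties get averaged ranks).
ranks: |7|->7, |4|->4, |4|->4, |3|->1.5, |8|->8.5, |6|->6, |8|->8.5, |3|->1.5, |4|->4
Step 3: Attach original signs; sum ranks with positive sign and with negative sign.
W+ = 4 + 4 + 8.5 = 16.5
W- = 7 + 1.5 + 8.5 + 6 + 1.5 + 4 = 28.5
(Check: W+ + W- = 45 should equal n(n+1)/2 = 45.)
Step 4: Test statistic W = min(W+, W-) = 16.5.
Step 5: Ties in |d|, so use the tie-corrected normal approximation.
        E[W] = n(n+1)/4 = 9*10/4 = 22.5.
        Tie groups: |d|=3 (t=2), |d|=4 (t=3), |d|=8 (t=2); sum(t^3 - t) = 36.
        Var[W] = n(n+1)(2n+1)/24 - sum(t^3-t)/48 = 1710/24 - 36/48 = 70.5.
        z = (W - E[W]) / sqrt(Var[W]) = (16.5 - 22.5) / 8.3964 = -0.7146.
        Two-sided p = 2*Phi(z) = 0.474863.
Step 6: alpha = 0.05. fail to reject H0.

W+ = 16.5, W- = 28.5, W = min = 16.5, p = 0.474863, fail to reject H0.
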